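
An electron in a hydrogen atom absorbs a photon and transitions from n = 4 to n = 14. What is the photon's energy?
0.7809 eV

The energy levels of a hydrogen-like atom are E_n = -13.6057 eV / n².

Energy at n = 4: E_4 = -13.6057 / 4² = -0.8503563 eV
Energy at n = 14: E_14 = -13.6057 / 14² = -0.0694168 eV

The excitation energy is the difference:
ΔE = E_14 - E_4
ΔE = -0.0694168 - (-0.8503563)
ΔE = 0.7809 eV

Since this is positive, energy must be absorbed (photon absorption).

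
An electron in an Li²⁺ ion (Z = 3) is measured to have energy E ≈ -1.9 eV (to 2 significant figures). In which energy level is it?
n = 8

The exact energy levels follow E_n = -13.6057 Z² / n² eV with Z = 3.

The measured value (-1.9 eV) is reported to only 2 significant figures, so we must test candidate n values and see which one matches to that precision.

Candidate energies:
  n = 6:  E = -13.6057 × 3² / 6² = -3.40143 eV
  n = 7:  E = -13.6057 × 3² / 7² = -2.49901 eV
  n = 8:  E = -13.6057 × 3² / 8² = -1.91330 eV  ← matches
  n = 9:  E = -13.6057 × 3² / 9² = -1.51174 eV
  n = 10:  E = -13.6057 × 3² / 10² = -1.22451 eV

Checking against the measurement of -1.9 eV (2 sig figs), only n = 8 agrees:
E_8 = -1.91330 eV, which rounds to -1.9 eV ✓

Therefore n = 8.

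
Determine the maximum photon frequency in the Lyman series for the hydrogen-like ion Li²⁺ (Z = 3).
2.96e+16 Hz

The series limit corresponds to the transition from n = ∞ to n = 1.
This is the highest energy (shortest wavelength) transition in the Lyman series.

E_∞ = 0 eV
E_1 = -13.6057 × 3² / 1² = -122.4513 eV

Energy at series limit:
ΔE = E_∞ - E_1 = 0 - (-122.4513) = 122.4513 eV
E = 122.4513 eV × (1.602177 × 10⁻¹⁹ J/eV) = 1.9619e-17 J
f = E/h = 1.9619e-17 J / (6.62607 × 10⁻³⁴ J·s) = 2.96e+16 Hz

This energy equals the ionization energy from the n = 1 state of Li²⁺.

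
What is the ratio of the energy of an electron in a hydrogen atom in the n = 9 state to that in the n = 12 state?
1.77778

Using E_n = -13.6057 Z² / n² eV with Z = 1:

E_9 = -13.6057 / 9² = -13.6057 / 81 = -0.16797160494 eV
E_12 = -13.6057 / 12² = -13.6057 / 144 = -0.09448402778 eV

The ratio is:
E_9/E_12 = (-0.16797160494) / (-0.09448402778)
E_9/E_12 = (-13.6057/81) / (-13.6057/144)
E_9/E_12 = 144/81
E_9/E_12 = 1.77778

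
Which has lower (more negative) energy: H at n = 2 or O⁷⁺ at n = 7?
O⁷⁺ at n = 7 (E = -17.7707 eV)

Using E_n = -13.6057 Z² / n² eV:

H (Z = 1) at n = 2:
E = -13.6057 × 1² / 2² = -13.6057 × 1 / 4 = -3.4014250 eV

O⁷⁺ (Z = 8) at n = 7:
E = -13.6057 × 8² / 7² = -13.6057 × 64 / 49 = -17.7707102 eV

Since -17.7707102 eV < -3.4014250 eV,
O⁷⁺ at n = 7 is more tightly bound (requires more energy to ionize).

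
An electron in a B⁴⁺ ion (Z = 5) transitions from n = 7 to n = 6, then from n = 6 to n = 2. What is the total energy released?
78.0939 eV

The energy levels of B⁴⁺ are E_n = -13.6057 × 5² / n² eV.

First transition (7 → 6):
ΔE₁ = |E_6 - E_7|
ΔE₁ = |-9.4484027778 - (-6.9416836735)| = 2.5067191 eV

Second transition (6 → 2):
ΔE₂ = |E_2 - E_6|
ΔE₂ = |-85.0356250000 - (-9.4484027778)| = 75.5872222 eV

Total energy released:
E_total = ΔE₁ + ΔE₂ = 2.5067191 + 75.5872222 = 78.0939 eV

Note: This equals the direct transition 7 → 2: 78.0939 eV ✓
Energy is conserved regardless of the path taken.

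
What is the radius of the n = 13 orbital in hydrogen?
8.9431 nm (or 89.4309 Å)

The Bohr radius formula is:
r_n = n² a₀ / Z

where a₀ = 0.0529177 nm is the Bohr radius.

For H (Z = 1) at n = 13:
r_13 = 13² × 0.0529177 nm / 1
r_13 = 169 × 0.0529177 nm / 1
r_13 = 8.94309 nm / 1
r_13 = 8.9431 nm

The electron orbits at approximately 8.9431 nm from the nucleus.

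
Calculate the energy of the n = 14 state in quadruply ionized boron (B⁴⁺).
-1.74 eV

For hydrogen-like ions, the energy levels scale with Z²:
E_n = -13.6057 Z² / n² eV

For B⁴⁺ (Z = 5) at n = 14:
E_14 = -13.6057 × 5² / 14²
E_14 = -13.6057 × 25 / 196
E_14 = -340.1425 / 196
E_14 = -1.74 eV

The energy is 25 times more negative than hydrogen at the same n due to the stronger nuclear charge.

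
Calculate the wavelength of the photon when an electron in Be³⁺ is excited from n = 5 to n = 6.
465.9879 nm

First, find the transition energy using E_n = -13.6057 Z² / n² eV:
E_5 = -13.6057 × 4² / 5² = -8.70764800 eV
E_6 = -13.6057 × 4² / 6² = -6.04697778 eV

Photon energy: |ΔE| = |E_6 - E_5| = 2.66067022 eV

Convert to wavelength using E = hc/λ with hc = 1239.84 eV·nm:
λ = hc/E = 1239.84 eV·nm / 2.66067022 eV
λ = 465.9879 nm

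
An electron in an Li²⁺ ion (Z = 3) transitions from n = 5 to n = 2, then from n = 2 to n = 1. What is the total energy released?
117.55 eV

The energy levels of Li²⁺ are E_n = -13.6057 × 3² / n² eV.

First transition (5 → 2):
ΔE₁ = |E_2 - E_5|
ΔE₁ = |-30.61282500 - (-4.89805200)| = 25.71477 eV

Second transition (2 → 1):
ΔE₂ = |E_1 - E_2|
ΔE₂ = |-122.45130000 - (-30.61282500)| = 91.83848 eV

Total energy released:
E_total = ΔE₁ + ΔE₂ = 25.71477 + 91.83848 = 117.55 eV

Note: This equals the direct transition 5 → 1: 117.55 eV ✓
Energy is conserved regardless of the path taken.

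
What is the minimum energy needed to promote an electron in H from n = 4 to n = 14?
0.7809 eV

The energy levels of a hydrogen-like atom are E_n = -13.6057 eV / n².

Energy at n = 4: E_4 = -13.6057 / 4² = -0.8503563 eV
Energy at n = 14: E_14 = -13.6057 / 14² = -0.0694168 eV

The excitation energy is the difference:
ΔE = E_14 - E_4
ΔE = -0.0694168 - (-0.8503563)
ΔE = 0.7809 eV

Since this is positive, energy must be absorbed (photon absorption).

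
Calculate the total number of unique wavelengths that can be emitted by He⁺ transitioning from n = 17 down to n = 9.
36

The electron can occupy levels n = 9, 10, ..., 17 during de-excitation — that is m = 17 - 9 + 1 = 9 distinct levels.

The number of distinct spectral lines equals the number of ways to choose 2 of these m levels (each pair gives one possible emission transition):

Number of lines = m(m-1)/2 = 9×8/2 = 36

These correspond to all possible transitions between the 9 levels:
17 → 16, 17 → 15, 17 → 14, 17 → 13, 17 → 12, 17 → 11, 17 → 10, 17 → 9...

Each transition produces a photon with a unique energy (and thus wavelength). This count does not depend on Z.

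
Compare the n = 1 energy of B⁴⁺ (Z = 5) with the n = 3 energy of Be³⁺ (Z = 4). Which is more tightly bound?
B⁴⁺ at n = 1 (E = -340.1425 eV)

Using E_n = -13.6057 Z² / n² eV:

B⁴⁺ (Z = 5) at n = 1:
E = -13.6057 × 5² / 1² = -13.6057 × 25 / 1 = -340.1425000 eV

Be³⁺ (Z = 4) at n = 3:
E = -13.6057 × 4² / 3² = -13.6057 × 16 / 9 = -24.1879111 eV

Since -340.1425000 eV < -24.1879111 eV,
B⁴⁺ at n = 1 is more tightly bound (requires more energy to ionize).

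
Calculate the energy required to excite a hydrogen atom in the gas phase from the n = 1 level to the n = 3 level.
12.09396 eV

The energy levels of a hydrogen-like atom are E_n = -13.6057 eV / n².

Energy at n = 1: E_1 = -13.6057 / 1² = -13.60570000 eV
Energy at n = 3: E_3 = -13.6057 / 3² = -1.51174444 eV

The excitation energy is the difference:
ΔE = E_3 - E_1
ΔE = -1.51174444 - (-13.60570000)
ΔE = 12.09396 eV

Since this is positive, energy must be absorbed (photon absorption).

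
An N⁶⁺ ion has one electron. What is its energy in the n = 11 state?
-5.51 eV

For hydrogen-like ions, the energy levels scale with Z²:
E_n = -13.6057 Z² / n² eV

For N⁶⁺ (Z = 7) at n = 11:
E_11 = -13.6057 × 7² / 11²
E_11 = -13.6057 × 49 / 121
E_11 = -666.6793 / 121
E_11 = -5.51 eV

The energy is 49 times more negative than hydrogen at the same n due to the stronger nuclear charge.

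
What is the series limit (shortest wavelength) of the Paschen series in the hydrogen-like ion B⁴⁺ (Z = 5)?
32.806 nm

The series limit corresponds to the transition from n = ∞ to n = 3.
This is the highest energy (shortest wavelength) transition in the Paschen series.

E_∞ = 0 eV
E_3 = -13.6057 × 5² / 3² = -37.79361 eV

Energy at series limit:
ΔE = E_∞ - E_3 = 0 - (-37.79361) = 37.79361 eV
λ = hc/E = 1239.84 eV·nm / 37.79361 eV = 32.806 nm

This energy equals the ionization energy from the n = 3 state of B⁴⁺.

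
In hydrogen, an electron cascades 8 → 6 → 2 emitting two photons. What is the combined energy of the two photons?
3.19 eV

The energy levels of hydrogen are E_n = -13.6057 / n² eV.

First transition (8 → 6):
ΔE₁ = |E_6 - E_8|
ΔE₁ = |-0.37793611 - (-0.21258906)| = 0.16535 eV

Second transition (6 → 2):
ΔE₂ = |E_2 - E_6|
ΔE₂ = |-3.40142500 - (-0.37793611)| = 3.02349 eV

Total energy released:
E_total = ΔE₁ + ΔE₂ = 0.16535 + 3.02349 = 3.19 eV

Note: This equals the direct transition 8 → 2: 3.19 eV ✓
Energy is conserved regardless of the path taken.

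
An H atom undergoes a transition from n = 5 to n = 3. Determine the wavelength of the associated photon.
1281.46659 nm

First, find the transition energy using E_n = -13.6057 / n² eV:
E_5 = -13.6057 / 5² = -0.54422800000 eV
E_3 = -13.6057 / 3² = -1.51174444444 eV

Photon energy: |ΔE| = |E_3 - E_5| = 0.96751644444 eV

Convert to wavelength using E = hc/λ with hc = 1239.84 eV·nm:
λ = hc/E = 1239.84 eV·nm / 0.96751644444 eV
λ = 1281.46659 nm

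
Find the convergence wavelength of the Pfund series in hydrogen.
2278.16283 nm

The series limit corresponds to the transition from n = ∞ to n = 5.
This is the highest energy (shortest wavelength) transition in the Pfund series.

E_∞ = 0 eV
E_5 = -13.6057 / 5² = -0.54422800000 eV

Energy at series limit:
ΔE = E_∞ - E_5 = 0 - (-0.54422800000) = 0.54422800000 eV
λ = hc/E = 1239.84 eV·nm / 0.54422800000 eV = 2278.16283 nm

This energy equals the ionization energy from the n = 5 state of hydrogen.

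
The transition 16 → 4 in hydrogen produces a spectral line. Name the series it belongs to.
Brackett series

The spectral series in hydrogen are named based on the final (lower) energy level:
- Lyman series: n_final = 1 (ultraviolet)
- Balmer series: n_final = 2 (visible/near-UV)
- Paschen series: n_final = 3 (infrared)
- Brackett series: n_final = 4 (infrared)
- Pfund series: n_final = 5 (far infrared)

Since this transition ends at n = 4, it belongs to the Brackett series.

For reference, this 16 → 4 line has photon energy
ΔE = 13.6057 eV × (1/4² - 1/16²) = 0.79720898438 eV,
corresponding to wavelength λ = hc/ΔE = 1239.84 eV·nm / 0.79720898438 eV = 1555.22582 nm in the infrared region.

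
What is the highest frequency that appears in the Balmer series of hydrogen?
8.2246e+14 Hz

The series limit corresponds to the transition from n = ∞ to n = 2.
This is the highest energy (shortest wavelength) transition in the Balmer series.

E_∞ = 0 eV
E_2 = -13.6057 / 2² = -3.4014250 eV

Energy at series limit:
ΔE = E_∞ - E_2 = 0 - (-3.4014250) = 3.4014250 eV
E = 3.4014250 eV × (1.602177 × 10⁻¹⁹ J/eV) = 5.449685e-19 J
f = E/h = 5.449685e-19 J / (6.62607 × 10⁻³⁴ J·s) = 8.2246e+14 Hz

This energy equals the ionization energy from the n = 2 state of hydrogen.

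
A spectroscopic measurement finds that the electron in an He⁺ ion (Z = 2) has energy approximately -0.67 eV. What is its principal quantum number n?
n = 9

The exact energy levels follow E_n = -13.6057 Z² / n² eV with Z = 2.

The measured value (-0.67 eV) is reported to only 2 significant figures, so we must test candidate n values and see which one matches to that precision.

Candidate energies:
  n = 7:  E = -13.6057 × 2² / 7² = -1.110669 eV
  n = 8:  E = -13.6057 × 2² / 8² = -0.850356 eV
  n = 9:  E = -13.6057 × 2² / 9² = -0.671886 eV  ← matches
  n = 10:  E = -13.6057 × 2² / 10² = -0.544228 eV
  n = 11:  E = -13.6057 × 2² / 11² = -0.449775 eV

Checking against the measurement of -0.67 eV (2 sig figs), only n = 9 agrees:
E_9 = -0.671886 eV, which rounds to -0.67 eV ✓

Therefore n = 9.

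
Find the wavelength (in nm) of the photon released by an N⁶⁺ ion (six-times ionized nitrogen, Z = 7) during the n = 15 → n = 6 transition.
79.702490 nm

First, find the transition energy using E_n = -13.6057 Z² / n² eV:
E_15 = -13.6057 × 7² / 15² = -2.96301911 eV
E_6 = -13.6057 × 7² / 6² = -18.51886944 eV

Photon energy: |ΔE| = |E_6 - E_15| = 15.55585033 eV

Convert to wavelength using E = hc/λ with hc = 1239.84 eV·nm:
λ = hc/E = 1239.84 eV·nm / 15.55585033 eV
λ = 79.702490 nm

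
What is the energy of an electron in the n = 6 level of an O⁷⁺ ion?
-24.1879 eV

For hydrogen-like ions, the energy levels scale with Z²:
E_n = -13.6057 Z² / n² eV

For O⁷⁺ (Z = 8) at n = 6:
E_6 = -13.6057 × 8² / 6²
E_6 = -13.6057 × 64 / 36
E_6 = -870.7648 / 36
E_6 = -24.1879 eV

The energy is 64 times more negative than hydrogen at the same n due to the stronger nuclear charge.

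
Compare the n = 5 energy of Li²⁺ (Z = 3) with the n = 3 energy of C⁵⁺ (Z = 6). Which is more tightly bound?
C⁵⁺ at n = 3 (E = -54.422800 eV)

Using E_n = -13.6057 Z² / n² eV:

Li²⁺ (Z = 3) at n = 5:
E = -13.6057 × 3² / 5² = -13.6057 × 9 / 25 = -4.898052000 eV

C⁵⁺ (Z = 6) at n = 3:
E = -13.6057 × 6² / 3² = -13.6057 × 36 / 9 = -54.422800000 eV

Since -54.422800000 eV < -4.898052000 eV,
C⁵⁺ at n = 3 is more tightly bound (requires more energy to ionize).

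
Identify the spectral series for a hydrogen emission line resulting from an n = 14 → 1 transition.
Lyman series

The spectral series in hydrogen are named based on the final (lower) energy level:
- Lyman series: n_final = 1 (ultraviolet)
- Balmer series: n_final = 2 (visible/near-UV)
- Paschen series: n_final = 3 (infrared)
- Brackett series: n_final = 4 (infrared)
- Pfund series: n_final = 5 (far infrared)

Since this transition ends at n = 1, it belongs to the Lyman series.

For reference, this 14 → 1 line has photon energy
ΔE = 13.6057 eV × (1/1² - 1/14²) = 13.536283 eV,
corresponding to wavelength λ = hc/ΔE = 1239.84 eV·nm / 13.536283 eV = 91.5938 nm in the ultraviolet region.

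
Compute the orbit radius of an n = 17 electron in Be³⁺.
3.8233 nm (or 38.2331 Å)

The Bohr radius formula is:
r_n = n² a₀ / Z

where a₀ = 0.0529177 nm is the Bohr radius.

For Be³⁺ (Z = 4) at n = 17:
r_17 = 17² × 0.0529177 nm / 4
r_17 = 289 × 0.0529177 nm / 4
r_17 = 15.29322 nm / 4
r_17 = 3.8233 nm

The electron orbits at approximately 3.8233 nm from the nucleus.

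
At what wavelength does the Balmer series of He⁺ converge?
91.127 nm

The series limit corresponds to the transition from n = ∞ to n = 2.
This is the highest energy (shortest wavelength) transition in the Balmer series.

E_∞ = 0 eV
E_2 = -13.6057 × 2² / 2² = -13.60570 eV

Energy at series limit:
ΔE = E_∞ - E_2 = 0 - (-13.60570) = 13.60570 eV
λ = hc/E = 1239.84 eV·nm / 13.60570 eV = 91.127 nm

This energy equals the ionization energy from the n = 2 state of He⁺.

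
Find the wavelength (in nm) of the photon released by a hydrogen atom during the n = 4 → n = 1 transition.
97.2016 nm

First, find the transition energy using E_n = -13.6057 / n² eV:
E_4 = -13.6057 / 4² = -0.850356 eV
E_1 = -13.6057 / 1² = -13.605700 eV

Photon energy: |ΔE| = |E_1 - E_4| = 12.755344 eV

Convert to wavelength using E = hc/λ with hc = 1239.84 eV·nm:
λ = hc/E = 1239.84 eV·nm / 12.755344 eV
λ = 97.2016 nm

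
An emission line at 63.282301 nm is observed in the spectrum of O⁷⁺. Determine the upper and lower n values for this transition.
n = 5 → n = 4

First, find the photon energy from the wavelength (hc = 1239.84 eV·nm):
E = hc/λ = 1239.84 eV·nm / 63.282301 nm = 19.592208 eV

The energy levels of O⁷⁺ satisfy E_n = -13.6057 × 8² / n² eV, so an emission n_i → n_f releases
ΔE = 13.6057 × 8² × (1/n_f² − 1/n_i²) eV.

Setting ΔE equal to the photon energy:
1/n_f² − 1/n_i² = 19.592208 / (13.6057 × 8²) = 0.022500000

Since 1/n_i² must be positive, we need 1/n_f² > 0.022500000, i.e. n_f ≤ 6. For each allowed n_f, solve n_i = (1/n_f² − 0.022500000)^(−1/2) and check whether it is a whole number:
  n_f = 1: 1/n_i² = 1.000000000 − 0.022500000 = 0.977500000 → n_i = 1.011  (not an integer) ✗
  n_f = 2: 1/n_i² = 0.250000000 − 0.022500000 = 0.227500000 → n_i = 2.097  (not an integer) ✗
  n_f = 3: 1/n_i² = 0.111111111 − 0.022500000 = 0.088611111 → n_i = 3.359  (not an integer) ✗
  n_f = 4: 1/n_i² = 0.062500000 − 0.022500000 = 0.040000000 → n_i = 5.000  → integer, n_i = 5 ✓
  n_f = 5: 1/n_i² = 0.040000000 − 0.022500000 = 0.017500000 → n_i = 7.559  (not an integer) ✗
  n_f = 6: 1/n_i² = 0.027777778 − 0.022500000 = 0.005277778 → n_i = 13.765  (not an integer) ✗

Only n_f = 4 gives an integer upper level, n_i = 5.

The transition is from n = 5 to n = 4 (emission).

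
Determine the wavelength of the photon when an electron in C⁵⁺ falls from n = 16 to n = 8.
216.004 nm

First, find the transition energy using E_n = -13.6057 Z² / n² eV:
E_16 = -13.6057 × 6² / 16² = -1.9133016 eV
E_8 = -13.6057 × 6² / 8² = -7.6532063 eV

Photon energy: |ΔE| = |E_8 - E_16| = 5.7399047 eV

Convert to wavelength using E = hc/λ with hc = 1239.84 eV·nm:
λ = hc/E = 1239.84 eV·nm / 5.7399047 eV
λ = 216.004 nm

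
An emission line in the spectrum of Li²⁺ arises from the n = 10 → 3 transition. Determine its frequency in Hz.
2.994e+15 Hz

First, find the transition energy:
E_10 = -13.6057 × 3² / 10² = -1.22451 eV
E_3 = -13.6057 × 3² / 3² = -13.60570 eV
|ΔE| = |E_3 - E_10| = 12.38119 eV

Convert to Joules: E = 12.38119 eV × (1.602177 × 10⁻¹⁹ J/eV) = 1.98369e-18 J

Using E = hf:
f = E/h = 1.98369e-18 J / (6.62607 × 10⁻³⁴ J·s)
f = 2.994e+15 Hz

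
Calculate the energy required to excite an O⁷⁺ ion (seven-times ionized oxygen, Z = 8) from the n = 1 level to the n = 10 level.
862.057 eV

The energy levels of a hydrogen-like atom are E_n = -13.6057 Z² eV / n².

Energy at n = 1: E_1 = -13.6057 × 8² / 1² = -870.764800 eV
Energy at n = 10: E_10 = -13.6057 × 8² / 10² = -8.707648 eV

The excitation energy is the difference:
ΔE = E_10 - E_1
ΔE = -8.707648 - (-870.764800)
ΔE = 862.057 eV

Since this is positive, energy must be absorbed (photon absorption).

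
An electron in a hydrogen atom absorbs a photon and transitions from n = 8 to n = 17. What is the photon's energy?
0.166 eV

The energy levels of a hydrogen-like atom are E_n = -13.6057 eV / n².

Energy at n = 8: E_8 = -13.6057 / 8² = -0.212589 eV
Energy at n = 17: E_17 = -13.6057 / 17² = -0.047079 eV

The excitation energy is the difference:
ΔE = E_17 - E_8
ΔE = -0.047079 - (-0.212589)
ΔE = 0.166 eV

Since this is positive, energy must be absorbed (photon absorption).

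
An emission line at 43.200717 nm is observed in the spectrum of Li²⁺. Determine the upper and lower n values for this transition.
n = 8 → n = 2

First, find the photon energy from the wavelength (hc = 1239.84 eV·nm):
E = hc/λ = 1239.84 eV·nm / 43.200717 nm = 28.699524 eV

The energy levels of Li²⁺ satisfy E_n = -13.6057 × 3² / n² eV, so an emission n_i → n_f releases
ΔE = 13.6057 × 3² × (1/n_f² − 1/n_i²) eV.

Setting ΔE equal to the photon energy:
1/n_f² − 1/n_i² = 28.699524 / (13.6057 × 3²) = 0.23437500

Since 1/n_i² must be positive, we need 1/n_f² > 0.23437500, i.e. n_f ≤ 2. For each allowed n_f, solve n_i = (1/n_f² − 0.23437500)^(−1/2) and check whether it is a whole number:
  n_f = 1: 1/n_i² = 1.00000000 − 0.23437500 = 0.76562500 → n_i = 1.143  (not an integer) ✗
  n_f = 2: 1/n_i² = 0.25000000 − 0.23437500 = 0.01562500 → n_i = 8.000  → integer, n_i = 8 ✓

Only n_f = 2 gives an integer upper level, n_i = 8.

The transition is from n = 8 to n = 2 (emission).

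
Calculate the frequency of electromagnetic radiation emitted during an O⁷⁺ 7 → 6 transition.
1.55167e+15 Hz

First, find the transition energy:
E_7 = -13.6057 × 8² / 7² = -17.77071020 eV
E_6 = -13.6057 × 8² / 6² = -24.18791111 eV
|ΔE| = |E_6 - E_7| = 6.41720091 eV

Convert to Joules: E = 6.41720091 eV × (1.602177 × 10⁻¹⁹ J/eV) = 1.0281492e-18 J

Using E = hf:
f = E/h = 1.0281492e-18 J / (6.62607 × 10⁻³⁴ J·s)
f = 1.55167e+15 Hz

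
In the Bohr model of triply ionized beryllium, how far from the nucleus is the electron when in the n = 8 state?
0.8467 nm (or 8.4668 Å)

The Bohr radius formula is:
r_n = n² a₀ / Z

where a₀ = 0.0529177 nm is the Bohr radius.

For Be³⁺ (Z = 4) at n = 8:
r_8 = 8² × 0.0529177 nm / 4
r_8 = 64 × 0.0529177 nm / 4
r_8 = 3.38673 nm / 4
r_8 = 0.8467 nm

The electron orbits at approximately 0.8467 nm from the nucleus.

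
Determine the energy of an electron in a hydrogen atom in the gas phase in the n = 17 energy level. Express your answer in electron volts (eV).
-0.0471 eV

The energy levels of a hydrogen-like atom are given by:
E_n = -13.6057 eV / n²

For n = 17:
E_17 = -13.6057 eV / 17²
E_17 = -13.6057 eV / 289
E_17 = -0.0471 eV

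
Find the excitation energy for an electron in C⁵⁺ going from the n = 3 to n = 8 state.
46.769594 eV

The energy levels of a hydrogen-like atom are E_n = -13.6057 Z² eV / n².

Energy at n = 3: E_3 = -13.6057 × 6² / 3² = -54.422800000 eV
Energy at n = 8: E_8 = -13.6057 × 6² / 8² = -7.653206250 eV

The excitation energy is the difference:
ΔE = E_8 - E_3
ΔE = -7.653206250 - (-54.422800000)
ΔE = 46.769594 eV

Since this is positive, energy must be absorbed (photon absorption).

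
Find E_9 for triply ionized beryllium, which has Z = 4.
-2.688 eV

For hydrogen-like ions, the energy levels scale with Z²:
E_n = -13.6057 Z² / n² eV

For Be³⁺ (Z = 4) at n = 9:
E_9 = -13.6057 × 4² / 9²
E_9 = -13.6057 × 16 / 81
E_9 = -217.6912 / 81
E_9 = -2.688 eV

The energy is 16 times more negative than hydrogen at the same n due to the stronger nuclear charge.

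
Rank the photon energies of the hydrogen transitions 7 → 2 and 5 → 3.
7 → 2

Calculate the energy for each transition:

Transition 7 → 2:
ΔE₁ = |E_2 - E_7| = |-13.6057/2² - (-13.6057/7²)|
ΔE₁ = |-3.40142500 - (-0.27766735)| = 3.12376 eV

Transition 5 → 3:
ΔE₂ = |E_3 - E_5| = |-13.6057/3² - (-13.6057/5²)|
ΔE₂ = |-1.51174444 - (-0.54422800)| = 0.96752 eV

Since 3.12376 eV > 0.96752 eV, the transition 7 → 2 emits the more energetic photon.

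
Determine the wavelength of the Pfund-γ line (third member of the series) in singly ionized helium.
934.631 nm

The lines of a series are numbered from the longest wavelength (smallest ΔE) outward; the third line is the transition from n = n_f + 3 to n_f.
The Pfund series has all transitions ending at n_f = 5.

For He⁺ (Z = 2), the third line (γ-line) is the jump from n = 8 to n = 5:
E_8 = -13.6057 × 2² / 8² = -0.8503563 eV
E_5 = -13.6057 × 2² / 5² = -2.1769120 eV
ΔE = E_8 - E_5 = 1.3265557 eV

λ = hc/E = 1239.84 eV·nm / 1.3265557 eV
λ = 934.631 nm

This is the γ-line of the Pfund series in He⁺.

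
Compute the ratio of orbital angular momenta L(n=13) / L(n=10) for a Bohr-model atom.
1.3000

In the Bohr model, L_n = nℏ, so the ratio is purely the ratio of quantum numbers:

L_13/L_10 = 13ℏ / 10ℏ = 13/10 = 1.3000

The angular momentum scales linearly with n.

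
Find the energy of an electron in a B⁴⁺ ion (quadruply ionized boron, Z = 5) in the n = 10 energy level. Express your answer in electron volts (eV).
-3.40143 eV

The energy levels of a hydrogen-like atom are given by:
E_n = -13.6057 Z² / n² eV  (with Z = 5 for B⁴⁺)

For n = 10:
E_10 = -13.6057 × 5² / 10²
E_10 = -13.6057 × 25 / 100
E_10 = -3.40143 eV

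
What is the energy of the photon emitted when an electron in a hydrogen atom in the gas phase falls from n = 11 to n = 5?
0.432 eV

The energy levels are E_n = -13.6057 eV / n².

Energy at n = 11: E_11 = -13.6057 / 11² = -0.112444 eV
Energy at n = 5: E_5 = -13.6057 / 5² = -0.544228 eV

For emission (electron falling to lower state), the photon energy is:
E_photon = E_11 - E_5 = |-0.112444 - (-0.544228)|
E_photon = 0.432 eV

This energy is carried away by the emitted photon.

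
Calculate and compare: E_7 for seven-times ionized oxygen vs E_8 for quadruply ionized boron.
O⁷⁺ at n = 7 (E = -17.77 eV)

Using E_n = -13.6057 Z² / n² eV:

O⁷⁺ (Z = 8) at n = 7:
E = -13.6057 × 8² / 7² = -13.6057 × 64 / 49 = -17.77071 eV

B⁴⁺ (Z = 5) at n = 8:
E = -13.6057 × 5² / 8² = -13.6057 × 25 / 64 = -5.31473 eV

Since -17.77071 eV < -5.31473 eV,
O⁷⁺ at n = 7 is more tightly bound (requires more energy to ionize).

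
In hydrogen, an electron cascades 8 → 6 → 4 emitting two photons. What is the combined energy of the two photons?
0.638 eV

The energy levels of hydrogen are E_n = -13.6057 / n² eV.

First transition (8 → 6):
ΔE₁ = |E_6 - E_8|
ΔE₁ = |-0.377936111 - (-0.212589063)| = 0.165347 eV

Second transition (6 → 4):
ΔE₂ = |E_4 - E_6|
ΔE₂ = |-0.850356250 - (-0.377936111)| = 0.472420 eV

Total energy released:
E_total = ΔE₁ + ΔE₂ = 0.165347 + 0.472420 = 0.638 eV

Note: This equals the direct transition 8 → 4: 0.638 eV ✓
Energy is conserved regardless of the path taken.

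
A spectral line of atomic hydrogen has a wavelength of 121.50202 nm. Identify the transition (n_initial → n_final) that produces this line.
n = 2 → n = 1

First, find the photon energy from the wavelength (hc = 1239.84 eV·nm):
E = hc/λ = 1239.84 eV·nm / 121.50202 nm = 10.204275 eV

The energy levels of hydrogen satisfy E_n = -13.6057 / n² eV, so an emission n_i → n_f releases
ΔE = 13.6057 × (1/n_f² − 1/n_i²) eV.

Setting ΔE equal to the photon energy:
1/n_f² − 1/n_i² = 10.204275 / 13.6057 = 0.75000000

Since 1/n_i² must be positive, we need 1/n_f² > 0.75000000, i.e. n_f ≤ 1. For each allowed n_f, solve n_i = (1/n_f² − 0.75000000)^(−1/2) and check whether it is a whole number:
  n_f = 1: 1/n_i² = 1.00000000 − 0.75000000 = 0.25000000 → n_i = 2.000  → integer, n_i = 2 ✓

Only n_f = 1 gives an integer upper level, n_i = 2.

The transition is from n = 2 to n = 1 (emission).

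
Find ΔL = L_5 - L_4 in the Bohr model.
1.05e-34 J·s (or 1ℏ)

In the Bohr model, L_n = nℏ where ℏ = 1.0546e-34 J·s.

L_5 = 5ℏ = 5.2730e-34 J·s
L_4 = 4ℏ = 4.2184e-34 J·s

ΔL = L_5 - L_4 = (5 - 4)ℏ = 1ℏ
ΔL = 1 × 1.0546e-34 J·s = 1.05e-34 J·s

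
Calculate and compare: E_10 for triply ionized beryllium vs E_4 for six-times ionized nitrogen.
N⁶⁺ at n = 4 (E = -41.67 eV)

Using E_n = -13.6057 Z² / n² eV:

Be³⁺ (Z = 4) at n = 10:
E = -13.6057 × 4² / 10² = -13.6057 × 16 / 100 = -2.17691 eV

N⁶⁺ (Z = 7) at n = 4:
E = -13.6057 × 7² / 4² = -13.6057 × 49 / 16 = -41.66746 eV

Since -41.66746 eV < -2.17691 eV,
N⁶⁺ at n = 4 is more tightly bound (requires more energy to ionize).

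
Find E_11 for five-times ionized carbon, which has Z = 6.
-4.048 eV

For hydrogen-like ions, the energy levels scale with Z²:
E_n = -13.6057 Z² / n² eV

For C⁵⁺ (Z = 6) at n = 11:
E_11 = -13.6057 × 6² / 11²
E_11 = -13.6057 × 36 / 121
E_11 = -489.8052 / 121
E_11 = -4.048 eV

The energy is 36 times more negative than hydrogen at the same n due to the stronger nuclear charge.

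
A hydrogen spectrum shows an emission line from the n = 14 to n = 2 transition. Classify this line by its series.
Balmer series

The spectral series in hydrogen are named based on the final (lower) energy level:
- Lyman series: n_final = 1 (ultraviolet)
- Balmer series: n_final = 2 (visible/near-UV)
- Paschen series: n_final = 3 (infrared)
- Brackett series: n_final = 4 (infrared)
- Pfund series: n_final = 5 (far infrared)

Since this transition ends at n = 2, it belongs to the Balmer series.

For reference, this 14 → 2 line has photon energy
ΔE = 13.6057 eV × (1/2² - 1/14²) = 3.3320082 eV,
corresponding to wavelength λ = hc/ΔE = 1239.84 eV·nm / 3.3320082 eV = 372.100 nm in the visible/near-UV region.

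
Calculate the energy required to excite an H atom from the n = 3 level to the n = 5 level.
0.96752 eV

The energy levels of a hydrogen-like atom are E_n = -13.6057 eV / n².

Energy at n = 3: E_3 = -13.6057 / 3² = -1.51174444 eV
Energy at n = 5: E_5 = -13.6057 / 5² = -0.54422800 eV

The excitation energy is the difference:
ΔE = E_5 - E_3
ΔE = -0.54422800 - (-1.51174444)
ΔE = 0.96752 eV

Since this is positive, energy must be absorbed (photon absorption).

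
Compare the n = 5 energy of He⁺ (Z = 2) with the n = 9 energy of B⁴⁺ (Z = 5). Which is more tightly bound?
B⁴⁺ at n = 9 (E = -4.20 eV)

Using E_n = -13.6057 Z² / n² eV:

He⁺ (Z = 2) at n = 5:
E = -13.6057 × 2² / 5² = -13.6057 × 4 / 25 = -2.17691 eV

B⁴⁺ (Z = 5) at n = 9:
E = -13.6057 × 5² / 9² = -13.6057 × 25 / 81 = -4.19929 eV

Since -4.19929 eV < -2.17691 eV,
B⁴⁺ at n = 9 is more tightly bound (requires more energy to ionize).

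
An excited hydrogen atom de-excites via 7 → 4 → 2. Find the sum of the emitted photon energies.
3.12 eV

The energy levels of hydrogen are E_n = -13.6057 / n² eV.

First transition (7 → 4):
ΔE₁ = |E_4 - E_7|
ΔE₁ = |-0.85035625 - (-0.27766735)| = 0.57269 eV

Second transition (4 → 2):
ΔE₂ = |E_2 - E_4|
ΔE₂ = |-3.40142500 - (-0.85035625)| = 2.55107 eV

Total energy released:
E_total = ΔE₁ + ΔE₂ = 0.57269 + 2.55107 = 3.12 eV

Note: This equals the direct transition 7 → 2: 3.12 eV ✓
Energy is conserved regardless of the path taken.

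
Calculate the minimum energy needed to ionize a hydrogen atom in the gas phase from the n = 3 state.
1.512 eV

The ionization energy is the energy needed to remove the electron completely (n → ∞).

For hydrogen, E_n = -13.6057 eV / n².

At n = 3: E_3 = -13.6057 / 3² = -1.511744 eV
At n = ∞: E_∞ = 0 eV

Ionization energy = E_∞ - E_3 = 0 - (-1.511744) = 1.511744 eV
Ionization energy ≈ 1.512 eV

This is also called the binding energy of the electron in state n = 3.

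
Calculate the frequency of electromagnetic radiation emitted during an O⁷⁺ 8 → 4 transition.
9.870e+15 Hz

First, find the transition energy:
E_8 = -13.6057 × 8² / 8² = -13.605700 eV
E_4 = -13.6057 × 8² / 4² = -54.422800 eV
|ΔE| = |E_4 - E_8| = 40.817100 eV

Convert to Joules: E = 40.817100 eV × (1.602177 × 10⁻¹⁹ J/eV) = 6.53962e-18 J

Using E = hf:
f = E/h = 6.53962e-18 J / (6.62607 × 10⁻³⁴ J·s)
f = 9.870e+15 Hz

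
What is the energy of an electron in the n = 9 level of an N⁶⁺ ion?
-8.230609 eV

For hydrogen-like ions, the energy levels scale with Z²:
E_n = -13.6057 Z² / n² eV

For N⁶⁺ (Z = 7) at n = 9:
E_9 = -13.6057 × 7² / 9²
E_9 = -13.6057 × 49 / 81
E_9 = -666.6793 / 81
E_9 = -8.230609 eV

The energy is 49 times more negative than hydrogen at the same n due to the stronger nuclear charge.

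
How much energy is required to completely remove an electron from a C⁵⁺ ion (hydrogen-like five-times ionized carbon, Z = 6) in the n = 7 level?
10.00 eV

The ionization energy is the energy needed to remove the electron completely (n → ∞).

For a hydrogen-like ion with Z = 6, E_n = -13.6057 Z² / n² eV.

At n = 7: E_7 = -13.6057 × 6² / 7² = -9.99602 eV
At n = ∞: E_∞ = 0 eV

Ionization energy = E_∞ - E_7 = 0 - (-9.99602) = 9.99602 eV
Ionization energy ≈ 10.00 eV

This is also called the binding energy of the electron in state n = 7.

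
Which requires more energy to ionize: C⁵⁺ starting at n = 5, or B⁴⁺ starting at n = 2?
B⁴⁺ at n = 2 (E = -85.036 eV)

Using E_n = -13.6057 Z² / n² eV:

C⁵⁺ (Z = 6) at n = 5:
E = -13.6057 × 6² / 5² = -13.6057 × 36 / 25 = -19.592208 eV

B⁴⁺ (Z = 5) at n = 2:
E = -13.6057 × 5² / 2² = -13.6057 × 25 / 4 = -85.035625 eV

Since -85.035625 eV < -19.592208 eV,
B⁴⁺ at n = 2 is more tightly bound (requires more energy to ionize).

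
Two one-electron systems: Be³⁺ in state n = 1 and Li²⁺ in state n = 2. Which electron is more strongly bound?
Be³⁺ at n = 1 (E = -217.691 eV)

Using E_n = -13.6057 Z² / n² eV:

Be³⁺ (Z = 4) at n = 1:
E = -13.6057 × 4² / 1² = -13.6057 × 16 / 1 = -217.691200 eV

Li²⁺ (Z = 3) at n = 2:
E = -13.6057 × 3² / 2² = -13.6057 × 9 / 4 = -30.612825 eV

Since -217.691200 eV < -30.612825 eV,
Be³⁺ at n = 1 is more tightly bound (requires more energy to ionize).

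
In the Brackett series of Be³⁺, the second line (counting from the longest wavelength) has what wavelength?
164.028 nm

The lines of a series are numbered from the longest wavelength (smallest ΔE) outward; the second line is the transition from n = n_f + 2 to n_f.
The Brackett series has all transitions ending at n_f = 4.

For Be³⁺ (Z = 4), the second line (β-line) is the jump from n = 6 to n = 4:
E_6 = -13.6057 × 4² / 6² = -6.0469778 eV
E_4 = -13.6057 × 4² / 4² = -13.6057000 eV
ΔE = E_6 - E_4 = 7.5587222 eV

λ = hc/E = 1239.84 eV·nm / 7.5587222 eV
λ = 164.028 nm

This is the β-line of the Brackett series in Be³⁺.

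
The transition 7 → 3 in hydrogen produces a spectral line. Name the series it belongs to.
Paschen series

The spectral series in hydrogen are named based on the final (lower) energy level:
- Lyman series: n_final = 1 (ultraviolet)
- Balmer series: n_final = 2 (visible/near-UV)
- Paschen series: n_final = 3 (infrared)
- Brackett series: n_final = 4 (infrared)
- Pfund series: n_final = 5 (far infrared)

Since this transition ends at n = 3, it belongs to the Paschen series.

For reference, this 7 → 3 line has photon energy
ΔE = 13.6057 eV × (1/3² - 1/7²) = 1.2340771 eV,
corresponding to wavelength λ = hc/ΔE = 1239.84 eV·nm / 1.2340771 eV = 1004.67 nm in the infrared region.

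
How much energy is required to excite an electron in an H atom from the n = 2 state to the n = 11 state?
3.2890 eV

The energy levels of a hydrogen-like atom are E_n = -13.6057 eV / n².

Energy at n = 2: E_2 = -13.6057 / 2² = -3.4014250 eV
Energy at n = 11: E_11 = -13.6057 / 11² = -0.1124438 eV

The excitation energy is the difference:
ΔE = E_11 - E_2
ΔE = -0.1124438 - (-3.4014250)
ΔE = 3.2890 eV

Since this is positive, energy must be absorbed (photon absorption).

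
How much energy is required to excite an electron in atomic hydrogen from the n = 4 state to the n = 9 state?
0.682385 eV

The energy levels of a hydrogen-like atom are E_n = -13.6057 eV / n².

Energy at n = 4: E_4 = -13.6057 / 4² = -0.850356250 eV
Energy at n = 9: E_9 = -13.6057 / 9² = -0.167971605 eV

The excitation energy is the difference:
ΔE = E_9 - E_4
ΔE = -0.167971605 - (-0.850356250)
ΔE = 0.682385 eV

Since this is positive, energy must be absorbed (photon absorption).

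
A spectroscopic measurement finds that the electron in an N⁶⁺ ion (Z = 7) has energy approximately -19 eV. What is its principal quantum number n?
n = 6

The exact energy levels follow E_n = -13.6057 Z² / n² eV with Z = 7.

The measured value (-19 eV) is reported to only 2 significant figures, so we must test candidate n values and see which one matches to that precision.

Candidate energies:
  n = 4:  E = -13.6057 × 7² / 4² = -41.667456 eV
  n = 5:  E = -13.6057 × 7² / 5² = -26.667172 eV
  n = 6:  E = -13.6057 × 7² / 6² = -18.518869 eV  ← matches
  n = 7:  E = -13.6057 × 7² / 7² = -13.605700 eV
  n = 8:  E = -13.6057 × 7² / 8² = -10.416864 eV

Checking against the measurement of -19 eV (2 sig figs), only n = 6 agrees:
E_6 = -18.518869 eV, which rounds to -19 eV ✓

Therefore n = 6.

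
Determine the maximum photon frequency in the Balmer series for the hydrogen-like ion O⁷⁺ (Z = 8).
5.2638e+16 Hz

The series limit corresponds to the transition from n = ∞ to n = 2.
This is the highest energy (shortest wavelength) transition in the Balmer series.

E_∞ = 0 eV
E_2 = -13.6057 × 8² / 2² = -217.69120 eV

Energy at series limit:
ΔE = E_∞ - E_2 = 0 - (-217.69120) = 217.69120 eV
E = 217.69120 eV × (1.602177 × 10⁻¹⁹ J/eV) = 3.487798e-17 J
f = E/h = 3.487798e-17 J / (6.62607 × 10⁻³⁴ J·s) = 5.2638e+16 Hz

This energy equals the ionization energy from the n = 2 state of O⁷⁺.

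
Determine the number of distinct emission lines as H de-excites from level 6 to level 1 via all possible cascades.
15

The electron can occupy levels n = 1, 2, ..., 6 during de-excitation — that is m = 6 - 1 + 1 = 6 distinct levels.

The number of distinct spectral lines equals the number of ways to choose 2 of these m levels (each pair gives one possible emission transition):

Number of lines = m(m-1)/2 = 6×5/2 = 15

These correspond to all possible transitions between the 6 levels:
6 → 5, 6 → 4, 6 → 3, 6 → 2, 6 → 1, 5 → 4, 5 → 3, 5 → 2...

Each transition produces a photon with a unique energy (and thus wavelength). This count does not depend on Z.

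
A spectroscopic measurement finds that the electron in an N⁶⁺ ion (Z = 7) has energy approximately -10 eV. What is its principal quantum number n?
n = 8

The exact energy levels follow E_n = -13.6057 Z² / n² eV with Z = 7.

The measured value (-10 eV) is reported to only 2 significant figures, so we must test candidate n values and see which one matches to that precision.

Candidate energies:
  n = 6:  E = -13.6057 × 7² / 6² = -18.51887 eV
  n = 7:  E = -13.6057 × 7² / 7² = -13.60570 eV
  n = 8:  E = -13.6057 × 7² / 8² = -10.41686 eV  ← matches
  n = 9:  E = -13.6057 × 7² / 9² = -8.23061 eV
  n = 10:  E = -13.6057 × 7² / 10² = -6.66679 eV

Checking against the measurement of -10 eV (2 sig figs), only n = 8 agrees:
E_8 = -10.41686 eV, which rounds to -10 eV ✓

Therefore n = 8.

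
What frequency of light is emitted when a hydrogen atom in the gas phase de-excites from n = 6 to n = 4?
1.1423e+14 Hz

First, find the transition energy:
E_6 = -13.6057 / 6² = -0.37793611 eV
E_4 = -13.6057 / 4² = -0.85035625 eV
|ΔE| = |E_4 - E_6| = 0.47242014 eV

Convert to Joules: E = 0.47242014 eV × (1.602177 × 10⁻¹⁹ J/eV) = 7.569007e-20 J

Using E = hf:
f = E/h = 7.569007e-20 J / (6.62607 × 10⁻³⁴ J·s)
f = 1.1423e+14 Hz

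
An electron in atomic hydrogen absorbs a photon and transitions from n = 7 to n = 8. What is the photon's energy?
0.06508 eV

The energy levels of a hydrogen-like atom are E_n = -13.6057 eV / n².

Energy at n = 7: E_7 = -13.6057 / 7² = -0.27766735 eV
Energy at n = 8: E_8 = -13.6057 / 8² = -0.21258906 eV

The excitation energy is the difference:
ΔE = E_8 - E_7
ΔE = -0.21258906 - (-0.27766735)
ΔE = 0.06508 eV

Since this is positive, energy must be absorbed (photon absorption).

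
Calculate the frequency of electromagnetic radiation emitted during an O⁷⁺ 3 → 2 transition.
2.924e+16 Hz

First, find the transition energy:
E_3 = -13.6057 × 8² / 3² = -96.751644 eV
E_2 = -13.6057 × 8² / 2² = -217.691200 eV
|ΔE| = |E_2 - E_3| = 120.939556 eV

Convert to Joules: E = 120.939556 eV × (1.602177 × 10⁻¹⁹ J/eV) = 1.93767e-17 J

Using E = hf:
f = E/h = 1.93767e-17 J / (6.62607 × 10⁻³⁴ J·s)
f = 2.924e+16 Hz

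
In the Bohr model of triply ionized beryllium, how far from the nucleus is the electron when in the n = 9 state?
1.0716 nm (or 10.7158 Å)

The Bohr radius formula is:
r_n = n² a₀ / Z

where a₀ = 0.0529177 nm is the Bohr radius.

For Be³⁺ (Z = 4) at n = 9:
r_9 = 9² × 0.0529177 nm / 4
r_9 = 81 × 0.0529177 nm / 4
r_9 = 4.28633 nm / 4
r_9 = 1.0716 nm

The electron orbits at approximately 1.0716 nm from the nucleus.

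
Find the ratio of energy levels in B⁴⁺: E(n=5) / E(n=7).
1.96

Using E_n = -13.6057 Z² / n² eV with Z = 5:

E_5 = -13.6057 × 5² / 5² = -340.1425 / 25 = -13.60570000 eV
E_7 = -13.6057 × 5² / 7² = -340.1425 / 49 = -6.94168367 eV

The ratio is:
E_5/E_7 = (-13.60570000) / (-6.94168367)
E_5/E_7 = (-340.1425/25) / (-340.1425/49)
E_5/E_7 = 49/25
E_5/E_7 = 1.96
(Note: the Z² factors cancel in the ratio.)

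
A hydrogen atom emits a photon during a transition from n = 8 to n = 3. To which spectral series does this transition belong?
Paschen series

The spectral series in hydrogen are named based on the final (lower) energy level:
- Lyman series: n_final = 1 (ultraviolet)
- Balmer series: n_final = 2 (visible/near-UV)
- Paschen series: n_final = 3 (infrared)
- Brackett series: n_final = 4 (infrared)
- Pfund series: n_final = 5 (far infrared)

Since this transition ends at n = 3, it belongs to the Paschen series.

For reference, this 8 → 3 line has photon energy
ΔE = 13.6057 eV × (1/3² - 1/8²) = 1.2991553819 eV,
corresponding to wavelength λ = hc/ΔE = 1239.84 eV·nm / 1.2991553819 eV = 954.343120 nm in the infrared region.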